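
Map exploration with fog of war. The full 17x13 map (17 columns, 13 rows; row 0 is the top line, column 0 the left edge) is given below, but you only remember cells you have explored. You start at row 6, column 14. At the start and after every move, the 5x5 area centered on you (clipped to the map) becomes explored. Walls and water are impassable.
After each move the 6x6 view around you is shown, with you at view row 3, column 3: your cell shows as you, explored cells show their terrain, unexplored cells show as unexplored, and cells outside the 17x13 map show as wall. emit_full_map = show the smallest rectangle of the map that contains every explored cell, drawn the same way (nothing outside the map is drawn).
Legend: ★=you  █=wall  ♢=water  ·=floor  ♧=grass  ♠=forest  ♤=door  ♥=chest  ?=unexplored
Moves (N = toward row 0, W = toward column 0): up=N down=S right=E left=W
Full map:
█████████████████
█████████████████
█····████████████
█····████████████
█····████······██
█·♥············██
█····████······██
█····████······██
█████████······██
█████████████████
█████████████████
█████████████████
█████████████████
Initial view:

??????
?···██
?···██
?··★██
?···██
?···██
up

??????
?█████
?···██
?··★██
?···██
?···██

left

??????
?█████
?····█
?··★·█
?····█
?····█

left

??????
?█████
?·····
?··★··
?·····
?·····

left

??????
?█████
?·····
?··★··
?·····
?·····

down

?█████
?·····
?·····
?··★··
?·····
?·····


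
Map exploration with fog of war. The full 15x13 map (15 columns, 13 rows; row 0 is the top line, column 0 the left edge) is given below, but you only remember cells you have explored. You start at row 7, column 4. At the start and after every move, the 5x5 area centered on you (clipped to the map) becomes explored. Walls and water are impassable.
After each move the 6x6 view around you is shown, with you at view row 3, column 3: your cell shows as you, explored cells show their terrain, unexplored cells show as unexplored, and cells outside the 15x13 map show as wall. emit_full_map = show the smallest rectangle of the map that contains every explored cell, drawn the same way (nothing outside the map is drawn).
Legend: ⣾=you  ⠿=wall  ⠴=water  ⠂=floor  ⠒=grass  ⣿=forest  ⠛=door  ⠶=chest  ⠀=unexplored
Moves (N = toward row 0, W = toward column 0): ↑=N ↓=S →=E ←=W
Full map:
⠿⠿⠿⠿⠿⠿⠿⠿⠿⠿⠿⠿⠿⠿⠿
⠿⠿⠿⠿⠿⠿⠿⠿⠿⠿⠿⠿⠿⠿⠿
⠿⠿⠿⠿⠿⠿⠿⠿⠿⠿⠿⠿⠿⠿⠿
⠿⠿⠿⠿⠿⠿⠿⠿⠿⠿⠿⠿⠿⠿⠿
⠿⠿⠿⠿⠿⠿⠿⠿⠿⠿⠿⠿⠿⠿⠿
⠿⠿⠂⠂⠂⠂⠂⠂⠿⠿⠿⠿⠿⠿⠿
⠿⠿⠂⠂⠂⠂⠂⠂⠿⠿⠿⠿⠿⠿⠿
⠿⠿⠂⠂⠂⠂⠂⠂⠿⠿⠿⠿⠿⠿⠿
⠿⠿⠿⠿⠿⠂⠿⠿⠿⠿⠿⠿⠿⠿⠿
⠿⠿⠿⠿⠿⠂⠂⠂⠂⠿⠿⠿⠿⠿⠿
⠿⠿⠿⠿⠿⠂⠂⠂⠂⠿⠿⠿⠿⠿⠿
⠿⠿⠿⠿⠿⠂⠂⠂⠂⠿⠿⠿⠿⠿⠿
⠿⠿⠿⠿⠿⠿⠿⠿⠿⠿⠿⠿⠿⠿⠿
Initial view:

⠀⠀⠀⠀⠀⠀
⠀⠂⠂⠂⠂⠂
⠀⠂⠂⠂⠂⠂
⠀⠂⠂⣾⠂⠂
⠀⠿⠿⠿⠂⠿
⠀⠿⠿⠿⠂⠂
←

⠀⠀⠀⠀⠀⠀
⠀⠿⠂⠂⠂⠂
⠀⠿⠂⠂⠂⠂
⠀⠿⠂⣾⠂⠂
⠀⠿⠿⠿⠿⠂
⠀⠿⠿⠿⠿⠂

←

⠿⠀⠀⠀⠀⠀
⠿⠿⠿⠂⠂⠂
⠿⠿⠿⠂⠂⠂
⠿⠿⠿⣾⠂⠂
⠿⠿⠿⠿⠿⠿
⠿⠿⠿⠿⠿⠿

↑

⠿⠀⠀⠀⠀⠀
⠿⠿⠿⠿⠿⠿
⠿⠿⠿⠂⠂⠂
⠿⠿⠿⣾⠂⠂
⠿⠿⠿⠂⠂⠂
⠿⠿⠿⠿⠿⠿

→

⠀⠀⠀⠀⠀⠀
⠿⠿⠿⠿⠿⠿
⠿⠿⠂⠂⠂⠂
⠿⠿⠂⣾⠂⠂
⠿⠿⠂⠂⠂⠂
⠿⠿⠿⠿⠿⠂

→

⠀⠀⠀⠀⠀⠀
⠿⠿⠿⠿⠿⠿
⠿⠂⠂⠂⠂⠂
⠿⠂⠂⣾⠂⠂
⠿⠂⠂⠂⠂⠂
⠿⠿⠿⠿⠂⠿

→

⠀⠀⠀⠀⠀⠀
⠿⠿⠿⠿⠿⠿
⠂⠂⠂⠂⠂⠂
⠂⠂⠂⣾⠂⠂
⠂⠂⠂⠂⠂⠂
⠿⠿⠿⠂⠿⠿

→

⠀⠀⠀⠀⠀⠀
⠿⠿⠿⠿⠿⠿
⠂⠂⠂⠂⠂⠿
⠂⠂⠂⣾⠂⠿
⠂⠂⠂⠂⠂⠿
⠿⠿⠂⠿⠿⠿

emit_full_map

⠿⠿⠿⠿⠿⠿⠿⠿⠿
⠿⠿⠂⠂⠂⠂⠂⠂⠿
⠿⠿⠂⠂⠂⠂⣾⠂⠿
⠿⠿⠂⠂⠂⠂⠂⠂⠿
⠿⠿⠿⠿⠿⠂⠿⠿⠿
⠿⠿⠿⠿⠿⠂⠂⠀⠀

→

⠀⠀⠀⠀⠀⠀
⠿⠿⠿⠿⠿⠿
⠂⠂⠂⠂⠿⠿
⠂⠂⠂⣾⠿⠿
⠂⠂⠂⠂⠿⠿
⠿⠂⠿⠿⠿⠿

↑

⠀⠀⠀⠀⠀⠀
⠀⠿⠿⠿⠿⠿
⠿⠿⠿⠿⠿⠿
⠂⠂⠂⣾⠿⠿
⠂⠂⠂⠂⠿⠿
⠂⠂⠂⠂⠿⠿

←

⠀⠀⠀⠀⠀⠀
⠀⠿⠿⠿⠿⠿
⠿⠿⠿⠿⠿⠿
⠂⠂⠂⣾⠂⠿
⠂⠂⠂⠂⠂⠿
⠂⠂⠂⠂⠂⠿

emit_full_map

⠀⠀⠀⠀⠿⠿⠿⠿⠿⠿
⠿⠿⠿⠿⠿⠿⠿⠿⠿⠿
⠿⠿⠂⠂⠂⠂⣾⠂⠿⠿
⠿⠿⠂⠂⠂⠂⠂⠂⠿⠿
⠿⠿⠂⠂⠂⠂⠂⠂⠿⠿
⠿⠿⠿⠿⠿⠂⠿⠿⠿⠿
⠿⠿⠿⠿⠿⠂⠂⠀⠀⠀


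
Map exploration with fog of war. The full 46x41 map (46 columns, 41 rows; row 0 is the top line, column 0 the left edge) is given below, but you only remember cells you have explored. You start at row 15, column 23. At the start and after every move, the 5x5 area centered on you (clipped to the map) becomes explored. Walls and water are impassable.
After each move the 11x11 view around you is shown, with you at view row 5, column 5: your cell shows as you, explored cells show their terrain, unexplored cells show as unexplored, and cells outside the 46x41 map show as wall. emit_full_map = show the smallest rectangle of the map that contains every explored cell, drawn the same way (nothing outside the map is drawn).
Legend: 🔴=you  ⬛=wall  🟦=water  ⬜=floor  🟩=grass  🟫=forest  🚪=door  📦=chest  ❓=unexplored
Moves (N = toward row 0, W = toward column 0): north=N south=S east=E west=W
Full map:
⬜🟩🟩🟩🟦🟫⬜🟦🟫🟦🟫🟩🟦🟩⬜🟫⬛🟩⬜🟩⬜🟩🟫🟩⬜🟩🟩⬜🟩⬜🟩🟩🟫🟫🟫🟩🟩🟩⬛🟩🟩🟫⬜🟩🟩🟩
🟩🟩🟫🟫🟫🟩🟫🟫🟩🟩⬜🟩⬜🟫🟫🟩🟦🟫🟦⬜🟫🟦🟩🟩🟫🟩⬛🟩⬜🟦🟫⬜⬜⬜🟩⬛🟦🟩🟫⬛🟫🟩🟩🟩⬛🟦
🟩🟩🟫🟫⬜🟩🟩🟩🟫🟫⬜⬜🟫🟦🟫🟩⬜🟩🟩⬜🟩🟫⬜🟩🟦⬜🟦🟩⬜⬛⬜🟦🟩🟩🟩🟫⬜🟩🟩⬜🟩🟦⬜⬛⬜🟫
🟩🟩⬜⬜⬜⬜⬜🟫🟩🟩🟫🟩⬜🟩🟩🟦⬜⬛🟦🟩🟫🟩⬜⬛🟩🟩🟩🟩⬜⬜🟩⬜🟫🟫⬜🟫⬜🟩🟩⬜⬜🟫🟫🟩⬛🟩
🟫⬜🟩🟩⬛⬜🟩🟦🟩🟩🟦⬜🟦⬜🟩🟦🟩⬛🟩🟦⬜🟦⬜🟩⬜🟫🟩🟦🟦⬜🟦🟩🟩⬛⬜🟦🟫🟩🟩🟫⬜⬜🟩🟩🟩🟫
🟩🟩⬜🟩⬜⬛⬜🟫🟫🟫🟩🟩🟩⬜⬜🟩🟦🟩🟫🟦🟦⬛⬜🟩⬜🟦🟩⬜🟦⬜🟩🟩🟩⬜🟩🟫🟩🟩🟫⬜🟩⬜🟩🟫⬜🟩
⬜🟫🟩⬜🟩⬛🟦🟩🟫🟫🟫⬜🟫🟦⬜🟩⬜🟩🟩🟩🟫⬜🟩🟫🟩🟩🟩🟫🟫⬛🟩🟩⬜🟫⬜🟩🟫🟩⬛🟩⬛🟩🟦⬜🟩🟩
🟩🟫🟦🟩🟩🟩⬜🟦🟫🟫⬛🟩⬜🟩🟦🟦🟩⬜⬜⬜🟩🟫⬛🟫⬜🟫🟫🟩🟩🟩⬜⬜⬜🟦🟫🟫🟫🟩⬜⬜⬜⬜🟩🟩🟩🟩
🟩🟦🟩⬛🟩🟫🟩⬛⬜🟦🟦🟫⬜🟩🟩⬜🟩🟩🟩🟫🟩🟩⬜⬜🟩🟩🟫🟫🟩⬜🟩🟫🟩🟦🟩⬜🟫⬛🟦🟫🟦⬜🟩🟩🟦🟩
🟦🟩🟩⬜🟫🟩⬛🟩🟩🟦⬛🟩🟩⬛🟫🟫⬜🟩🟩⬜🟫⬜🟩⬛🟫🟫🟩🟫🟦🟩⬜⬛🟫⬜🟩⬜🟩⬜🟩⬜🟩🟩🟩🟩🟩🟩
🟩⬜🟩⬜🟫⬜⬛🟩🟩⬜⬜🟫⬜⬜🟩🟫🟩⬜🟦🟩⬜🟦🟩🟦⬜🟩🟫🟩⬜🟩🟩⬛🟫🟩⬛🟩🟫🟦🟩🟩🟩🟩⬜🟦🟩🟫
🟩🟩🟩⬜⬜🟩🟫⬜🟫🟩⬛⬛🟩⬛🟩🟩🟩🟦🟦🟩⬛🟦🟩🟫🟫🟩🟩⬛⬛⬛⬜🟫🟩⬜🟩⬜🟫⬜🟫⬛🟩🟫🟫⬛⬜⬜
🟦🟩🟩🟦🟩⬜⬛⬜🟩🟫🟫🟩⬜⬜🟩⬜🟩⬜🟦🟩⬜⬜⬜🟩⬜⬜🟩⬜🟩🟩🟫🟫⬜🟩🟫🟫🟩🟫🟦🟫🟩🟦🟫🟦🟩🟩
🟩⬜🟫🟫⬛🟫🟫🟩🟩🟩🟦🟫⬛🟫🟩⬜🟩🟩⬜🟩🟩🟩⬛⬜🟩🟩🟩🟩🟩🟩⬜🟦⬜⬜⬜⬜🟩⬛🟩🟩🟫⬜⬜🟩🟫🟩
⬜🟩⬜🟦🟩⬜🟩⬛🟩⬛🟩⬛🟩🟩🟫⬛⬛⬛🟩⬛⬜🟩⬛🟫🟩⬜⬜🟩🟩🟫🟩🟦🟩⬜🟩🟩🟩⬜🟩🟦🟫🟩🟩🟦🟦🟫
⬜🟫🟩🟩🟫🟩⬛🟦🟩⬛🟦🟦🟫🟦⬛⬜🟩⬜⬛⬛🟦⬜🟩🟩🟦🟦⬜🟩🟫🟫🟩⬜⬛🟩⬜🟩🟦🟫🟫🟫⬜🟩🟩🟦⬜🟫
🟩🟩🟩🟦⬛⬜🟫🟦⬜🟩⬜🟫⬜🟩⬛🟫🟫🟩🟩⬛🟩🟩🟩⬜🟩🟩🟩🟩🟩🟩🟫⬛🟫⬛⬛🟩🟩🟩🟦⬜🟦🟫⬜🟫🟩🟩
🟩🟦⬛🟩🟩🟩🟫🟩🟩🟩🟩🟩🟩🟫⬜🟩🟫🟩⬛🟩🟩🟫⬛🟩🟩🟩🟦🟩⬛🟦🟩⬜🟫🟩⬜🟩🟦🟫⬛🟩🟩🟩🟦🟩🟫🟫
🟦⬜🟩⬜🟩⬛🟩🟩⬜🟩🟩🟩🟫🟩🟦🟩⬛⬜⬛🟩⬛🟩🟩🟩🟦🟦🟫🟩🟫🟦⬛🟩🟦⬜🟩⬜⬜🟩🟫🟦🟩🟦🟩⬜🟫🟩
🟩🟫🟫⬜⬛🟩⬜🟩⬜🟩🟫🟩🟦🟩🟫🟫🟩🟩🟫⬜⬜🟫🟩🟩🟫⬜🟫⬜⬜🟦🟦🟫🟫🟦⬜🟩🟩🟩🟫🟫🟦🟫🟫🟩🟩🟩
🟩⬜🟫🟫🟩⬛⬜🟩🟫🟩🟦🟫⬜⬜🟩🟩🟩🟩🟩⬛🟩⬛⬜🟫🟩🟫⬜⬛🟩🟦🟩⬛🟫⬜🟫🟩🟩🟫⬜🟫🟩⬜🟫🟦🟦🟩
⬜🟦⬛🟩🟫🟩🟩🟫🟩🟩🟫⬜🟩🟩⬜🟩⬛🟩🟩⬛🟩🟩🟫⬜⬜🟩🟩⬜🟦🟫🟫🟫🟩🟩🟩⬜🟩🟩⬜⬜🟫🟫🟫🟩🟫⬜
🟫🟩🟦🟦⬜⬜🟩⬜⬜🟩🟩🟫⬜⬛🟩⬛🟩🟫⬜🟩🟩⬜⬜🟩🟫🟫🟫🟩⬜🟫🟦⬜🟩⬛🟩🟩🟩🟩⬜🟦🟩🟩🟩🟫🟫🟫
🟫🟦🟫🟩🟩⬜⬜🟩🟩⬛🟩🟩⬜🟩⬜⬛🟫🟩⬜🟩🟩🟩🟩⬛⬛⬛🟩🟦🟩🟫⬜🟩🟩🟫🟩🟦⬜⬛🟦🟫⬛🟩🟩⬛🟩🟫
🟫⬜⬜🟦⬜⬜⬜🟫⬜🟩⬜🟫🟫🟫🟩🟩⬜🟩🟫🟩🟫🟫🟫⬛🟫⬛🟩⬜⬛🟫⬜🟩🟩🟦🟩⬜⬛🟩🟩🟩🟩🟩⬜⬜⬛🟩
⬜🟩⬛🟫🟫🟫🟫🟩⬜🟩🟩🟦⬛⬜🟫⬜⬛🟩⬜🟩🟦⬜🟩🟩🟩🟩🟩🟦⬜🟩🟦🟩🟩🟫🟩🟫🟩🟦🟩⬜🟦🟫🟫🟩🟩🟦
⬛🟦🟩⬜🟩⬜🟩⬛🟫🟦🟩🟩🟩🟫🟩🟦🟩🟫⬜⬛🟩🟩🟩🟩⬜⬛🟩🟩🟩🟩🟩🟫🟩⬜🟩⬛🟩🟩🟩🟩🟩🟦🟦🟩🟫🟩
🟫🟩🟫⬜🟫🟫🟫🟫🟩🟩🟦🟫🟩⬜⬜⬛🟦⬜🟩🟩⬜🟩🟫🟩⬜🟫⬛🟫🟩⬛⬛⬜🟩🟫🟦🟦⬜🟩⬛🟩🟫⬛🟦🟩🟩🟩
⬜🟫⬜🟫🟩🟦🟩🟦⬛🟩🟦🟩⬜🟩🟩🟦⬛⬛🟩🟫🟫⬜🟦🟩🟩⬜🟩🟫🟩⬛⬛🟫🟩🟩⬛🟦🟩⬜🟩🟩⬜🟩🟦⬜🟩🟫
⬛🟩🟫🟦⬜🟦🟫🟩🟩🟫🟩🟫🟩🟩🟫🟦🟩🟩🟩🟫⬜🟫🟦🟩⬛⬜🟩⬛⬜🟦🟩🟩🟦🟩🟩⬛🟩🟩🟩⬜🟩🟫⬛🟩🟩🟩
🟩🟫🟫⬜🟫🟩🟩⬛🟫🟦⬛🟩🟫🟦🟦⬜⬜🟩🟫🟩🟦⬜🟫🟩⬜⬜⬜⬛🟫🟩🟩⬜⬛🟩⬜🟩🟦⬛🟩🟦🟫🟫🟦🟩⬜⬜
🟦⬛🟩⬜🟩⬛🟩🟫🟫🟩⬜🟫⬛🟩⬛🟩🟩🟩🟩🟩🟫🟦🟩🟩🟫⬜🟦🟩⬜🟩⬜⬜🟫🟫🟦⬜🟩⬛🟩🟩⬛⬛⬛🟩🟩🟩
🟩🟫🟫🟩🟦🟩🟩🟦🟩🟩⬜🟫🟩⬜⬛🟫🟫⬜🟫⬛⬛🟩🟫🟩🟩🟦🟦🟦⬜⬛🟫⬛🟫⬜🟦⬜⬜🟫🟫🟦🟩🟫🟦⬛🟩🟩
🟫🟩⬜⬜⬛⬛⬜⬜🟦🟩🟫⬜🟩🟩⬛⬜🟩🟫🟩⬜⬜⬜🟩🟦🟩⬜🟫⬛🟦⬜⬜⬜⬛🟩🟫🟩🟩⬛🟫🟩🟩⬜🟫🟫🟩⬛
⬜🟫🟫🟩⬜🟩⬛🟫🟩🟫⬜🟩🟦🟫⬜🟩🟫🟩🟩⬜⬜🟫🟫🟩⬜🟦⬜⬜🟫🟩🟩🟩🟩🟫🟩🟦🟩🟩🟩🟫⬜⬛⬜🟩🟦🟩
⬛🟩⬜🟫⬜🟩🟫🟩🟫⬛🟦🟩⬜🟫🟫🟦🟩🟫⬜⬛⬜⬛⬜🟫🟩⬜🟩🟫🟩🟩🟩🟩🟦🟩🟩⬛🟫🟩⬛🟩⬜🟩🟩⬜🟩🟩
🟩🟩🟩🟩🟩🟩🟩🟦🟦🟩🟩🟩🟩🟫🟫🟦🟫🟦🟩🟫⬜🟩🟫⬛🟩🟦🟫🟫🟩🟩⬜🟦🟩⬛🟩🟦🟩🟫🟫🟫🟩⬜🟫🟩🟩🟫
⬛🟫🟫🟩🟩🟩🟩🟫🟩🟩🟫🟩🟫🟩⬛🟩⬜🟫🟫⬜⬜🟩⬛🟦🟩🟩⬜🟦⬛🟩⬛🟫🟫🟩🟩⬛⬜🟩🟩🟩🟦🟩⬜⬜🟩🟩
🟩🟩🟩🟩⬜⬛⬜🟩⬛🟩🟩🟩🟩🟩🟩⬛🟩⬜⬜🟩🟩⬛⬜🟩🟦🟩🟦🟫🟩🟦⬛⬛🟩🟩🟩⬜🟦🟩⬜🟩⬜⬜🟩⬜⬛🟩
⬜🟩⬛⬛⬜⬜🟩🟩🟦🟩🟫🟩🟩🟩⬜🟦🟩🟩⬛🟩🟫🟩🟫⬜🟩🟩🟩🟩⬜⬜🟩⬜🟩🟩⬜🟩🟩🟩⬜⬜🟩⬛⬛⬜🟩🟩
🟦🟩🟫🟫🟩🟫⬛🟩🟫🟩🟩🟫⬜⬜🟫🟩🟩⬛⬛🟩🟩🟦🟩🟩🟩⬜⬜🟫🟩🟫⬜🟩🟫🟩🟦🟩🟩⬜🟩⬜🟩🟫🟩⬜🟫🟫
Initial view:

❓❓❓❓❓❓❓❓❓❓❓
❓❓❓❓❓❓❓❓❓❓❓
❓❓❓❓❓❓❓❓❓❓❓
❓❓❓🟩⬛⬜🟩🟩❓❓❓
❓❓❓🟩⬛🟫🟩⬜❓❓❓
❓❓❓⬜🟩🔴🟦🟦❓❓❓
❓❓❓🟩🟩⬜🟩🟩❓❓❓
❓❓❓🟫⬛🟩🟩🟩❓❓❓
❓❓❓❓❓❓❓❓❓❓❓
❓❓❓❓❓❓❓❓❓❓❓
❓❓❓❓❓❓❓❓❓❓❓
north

❓❓❓❓❓❓❓❓❓❓❓
❓❓❓❓❓❓❓❓❓❓❓
❓❓❓❓❓❓❓❓❓❓❓
❓❓❓⬜⬜🟩⬜⬜❓❓❓
❓❓❓🟩⬛⬜🟩🟩❓❓❓
❓❓❓🟩⬛🔴🟩⬜❓❓❓
❓❓❓⬜🟩🟩🟦🟦❓❓❓
❓❓❓🟩🟩⬜🟩🟩❓❓❓
❓❓❓🟫⬛🟩🟩🟩❓❓❓
❓❓❓❓❓❓❓❓❓❓❓
❓❓❓❓❓❓❓❓❓❓❓

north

❓❓❓❓❓❓❓❓❓❓❓
❓❓❓❓❓❓❓❓❓❓❓
❓❓❓❓❓❓❓❓❓❓❓
❓❓❓🟦🟩🟫🟫🟩❓❓❓
❓❓❓⬜⬜🟩⬜⬜❓❓❓
❓❓❓🟩⬛🔴🟩🟩❓❓❓
❓❓❓🟩⬛🟫🟩⬜❓❓❓
❓❓❓⬜🟩🟩🟦🟦❓❓❓
❓❓❓🟩🟩⬜🟩🟩❓❓❓
❓❓❓🟫⬛🟩🟩🟩❓❓❓
❓❓❓❓❓❓❓❓❓❓❓

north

❓❓❓❓❓❓❓❓❓❓❓
❓❓❓❓❓❓❓❓❓❓❓
❓❓❓❓❓❓❓❓❓❓❓
❓❓❓🟦🟩🟦⬜🟩❓❓❓
❓❓❓🟦🟩🟫🟫🟩❓❓❓
❓❓❓⬜⬜🔴⬜⬜❓❓❓
❓❓❓🟩⬛⬜🟩🟩❓❓❓
❓❓❓🟩⬛🟫🟩⬜❓❓❓
❓❓❓⬜🟩🟩🟦🟦❓❓❓
❓❓❓🟩🟩⬜🟩🟩❓❓❓
❓❓❓🟫⬛🟩🟩🟩❓❓❓

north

❓❓❓❓❓❓❓❓❓❓❓
❓❓❓❓❓❓❓❓❓❓❓
❓❓❓❓❓❓❓❓❓❓❓
❓❓❓⬜🟩⬛🟫🟫❓❓❓
❓❓❓🟦🟩🟦⬜🟩❓❓❓
❓❓❓🟦🟩🔴🟫🟩❓❓❓
❓❓❓⬜⬜🟩⬜⬜❓❓❓
❓❓❓🟩⬛⬜🟩🟩❓❓❓
❓❓❓🟩⬛🟫🟩⬜❓❓❓
❓❓❓⬜🟩🟩🟦🟦❓❓❓
❓❓❓🟩🟩⬜🟩🟩❓❓❓

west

❓❓❓❓❓❓❓❓❓❓❓
❓❓❓❓❓❓❓❓❓❓❓
❓❓❓❓❓❓❓❓❓❓❓
❓❓❓🟫⬜🟩⬛🟫🟫❓❓
❓❓❓⬜🟦🟩🟦⬜🟩❓❓
❓❓❓⬛🟦🔴🟫🟫🟩❓❓
❓❓❓⬜⬜⬜🟩⬜⬜❓❓
❓❓❓🟩🟩⬛⬜🟩🟩❓❓
❓❓❓❓🟩⬛🟫🟩⬜❓❓
❓❓❓❓⬜🟩🟩🟦🟦❓❓
❓❓❓❓🟩🟩⬜🟩🟩❓❓

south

❓❓❓❓❓❓❓❓❓❓❓
❓❓❓❓❓❓❓❓❓❓❓
❓❓❓🟫⬜🟩⬛🟫🟫❓❓
❓❓❓⬜🟦🟩🟦⬜🟩❓❓
❓❓❓⬛🟦🟩🟫🟫🟩❓❓
❓❓❓⬜⬜🔴🟩⬜⬜❓❓
❓❓❓🟩🟩⬛⬜🟩🟩❓❓
❓❓❓⬜🟩⬛🟫🟩⬜❓❓
❓❓❓❓⬜🟩🟩🟦🟦❓❓
❓❓❓❓🟩🟩⬜🟩🟩❓❓
❓❓❓❓🟫⬛🟩🟩🟩❓❓

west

❓❓❓❓❓❓❓❓❓❓❓
❓❓❓❓❓❓❓❓❓❓❓
❓❓❓❓🟫⬜🟩⬛🟫🟫❓
❓❓❓🟩⬜🟦🟩🟦⬜🟩❓
❓❓❓🟩⬛🟦🟩🟫🟫🟩❓
❓❓❓🟩⬜🔴⬜🟩⬜⬜❓
❓❓❓🟩🟩🟩⬛⬜🟩🟩❓
❓❓❓⬛⬜🟩⬛🟫🟩⬜❓
❓❓❓❓❓⬜🟩🟩🟦🟦❓
❓❓❓❓❓🟩🟩⬜🟩🟩❓
❓❓❓❓❓🟫⬛🟩🟩🟩❓

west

❓❓❓❓❓❓❓❓❓❓❓
❓❓❓❓❓❓❓❓❓❓❓
❓❓❓❓❓🟫⬜🟩⬛🟫🟫
❓❓❓🟦🟩⬜🟦🟩🟦⬜🟩
❓❓❓🟦🟩⬛🟦🟩🟫🟫🟩
❓❓❓🟦🟩🔴⬜⬜🟩⬜⬜
❓❓❓⬜🟩🟩🟩⬛⬜🟩🟩
❓❓❓🟩⬛⬜🟩⬛🟫🟩⬜
❓❓❓❓❓❓⬜🟩🟩🟦🟦
❓❓❓❓❓❓🟩🟩⬜🟩🟩
❓❓❓❓❓❓🟫⬛🟩🟩🟩

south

❓❓❓❓❓❓❓❓❓❓❓
❓❓❓❓❓🟫⬜🟩⬛🟫🟫
❓❓❓🟦🟩⬜🟦🟩🟦⬜🟩
❓❓❓🟦🟩⬛🟦🟩🟫🟫🟩
❓❓❓🟦🟩⬜⬜⬜🟩⬜⬜
❓❓❓⬜🟩🔴🟩⬛⬜🟩🟩
❓❓❓🟩⬛⬜🟩⬛🟫🟩⬜
❓❓❓⬛⬛🟦⬜🟩🟩🟦🟦
❓❓❓❓❓❓🟩🟩⬜🟩🟩
❓❓❓❓❓❓🟫⬛🟩🟩🟩
❓❓❓❓❓❓❓❓❓❓❓

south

❓❓❓❓❓🟫⬜🟩⬛🟫🟫
❓❓❓🟦🟩⬜🟦🟩🟦⬜🟩
❓❓❓🟦🟩⬛🟦🟩🟫🟫🟩
❓❓❓🟦🟩⬜⬜⬜🟩⬜⬜
❓❓❓⬜🟩🟩🟩⬛⬜🟩🟩
❓❓❓🟩⬛🔴🟩⬛🟫🟩⬜
❓❓❓⬛⬛🟦⬜🟩🟩🟦🟦
❓❓❓🟩⬛🟩🟩🟩⬜🟩🟩
❓❓❓❓❓❓🟫⬛🟩🟩🟩
❓❓❓❓❓❓❓❓❓❓❓
❓❓❓❓❓❓❓❓❓❓❓

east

❓❓❓❓🟫⬜🟩⬛🟫🟫❓
❓❓🟦🟩⬜🟦🟩🟦⬜🟩❓
❓❓🟦🟩⬛🟦🟩🟫🟫🟩❓
❓❓🟦🟩⬜⬜⬜🟩⬜⬜❓
❓❓⬜🟩🟩🟩⬛⬜🟩🟩❓
❓❓🟩⬛⬜🔴⬛🟫🟩⬜❓
❓❓⬛⬛🟦⬜🟩🟩🟦🟦❓
❓❓🟩⬛🟩🟩🟩⬜🟩🟩❓
❓❓❓❓❓🟫⬛🟩🟩🟩❓
❓❓❓❓❓❓❓❓❓❓❓
❓❓❓❓❓❓❓❓❓❓❓

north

❓❓❓❓❓❓❓❓❓❓❓
❓❓❓❓🟫⬜🟩⬛🟫🟫❓
❓❓🟦🟩⬜🟦🟩🟦⬜🟩❓
❓❓🟦🟩⬛🟦🟩🟫🟫🟩❓
❓❓🟦🟩⬜⬜⬜🟩⬜⬜❓
❓❓⬜🟩🟩🔴⬛⬜🟩🟩❓
❓❓🟩⬛⬜🟩⬛🟫🟩⬜❓
❓❓⬛⬛🟦⬜🟩🟩🟦🟦❓
❓❓🟩⬛🟩🟩🟩⬜🟩🟩❓
❓❓❓❓❓🟫⬛🟩🟩🟩❓
❓❓❓❓❓❓❓❓❓❓❓

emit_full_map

❓❓🟫⬜🟩⬛🟫🟫
🟦🟩⬜🟦🟩🟦⬜🟩
🟦🟩⬛🟦🟩🟫🟫🟩
🟦🟩⬜⬜⬜🟩⬜⬜
⬜🟩🟩🔴⬛⬜🟩🟩
🟩⬛⬜🟩⬛🟫🟩⬜
⬛⬛🟦⬜🟩🟩🟦🟦
🟩⬛🟩🟩🟩⬜🟩🟩
❓❓❓🟫⬛🟩🟩🟩

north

❓❓❓❓❓❓❓❓❓❓❓
❓❓❓❓❓❓❓❓❓❓❓
❓❓❓❓🟫⬜🟩⬛🟫🟫❓
❓❓🟦🟩⬜🟦🟩🟦⬜🟩❓
❓❓🟦🟩⬛🟦🟩🟫🟫🟩❓
❓❓🟦🟩⬜🔴⬜🟩⬜⬜❓
❓❓⬜🟩🟩🟩⬛⬜🟩🟩❓
❓❓🟩⬛⬜🟩⬛🟫🟩⬜❓
❓❓⬛⬛🟦⬜🟩🟩🟦🟦❓
❓❓🟩⬛🟩🟩🟩⬜🟩🟩❓
❓❓❓❓❓🟫⬛🟩🟩🟩❓

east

❓❓❓❓❓❓❓❓❓❓❓
❓❓❓❓❓❓❓❓❓❓❓
❓❓❓🟫⬜🟩⬛🟫🟫❓❓
❓🟦🟩⬜🟦🟩🟦⬜🟩❓❓
❓🟦🟩⬛🟦🟩🟫🟫🟩❓❓
❓🟦🟩⬜⬜🔴🟩⬜⬜❓❓
❓⬜🟩🟩🟩⬛⬜🟩🟩❓❓
❓🟩⬛⬜🟩⬛🟫🟩⬜❓❓
❓⬛⬛🟦⬜🟩🟩🟦🟦❓❓
❓🟩⬛🟩🟩🟩⬜🟩🟩❓❓
❓❓❓❓🟫⬛🟩🟩🟩❓❓

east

❓❓❓❓❓❓❓❓❓❓❓
❓❓❓❓❓❓❓❓❓❓❓
❓❓🟫⬜🟩⬛🟫🟫❓❓❓
🟦🟩⬜🟦🟩🟦⬜🟩❓❓❓
🟦🟩⬛🟦🟩🟫🟫🟩❓❓❓
🟦🟩⬜⬜⬜🔴⬜⬜❓❓❓
⬜🟩🟩🟩⬛⬜🟩🟩❓❓❓
🟩⬛⬜🟩⬛🟫🟩⬜❓❓❓
⬛⬛🟦⬜🟩🟩🟦🟦❓❓❓
🟩⬛🟩🟩🟩⬜🟩🟩❓❓❓
❓❓❓🟫⬛🟩🟩🟩❓❓❓

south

❓❓❓❓❓❓❓❓❓❓❓
❓❓🟫⬜🟩⬛🟫🟫❓❓❓
🟦🟩⬜🟦🟩🟦⬜🟩❓❓❓
🟦🟩⬛🟦🟩🟫🟫🟩❓❓❓
🟦🟩⬜⬜⬜🟩⬜⬜❓❓❓
⬜🟩🟩🟩⬛🔴🟩🟩❓❓❓
🟩⬛⬜🟩⬛🟫🟩⬜❓❓❓
⬛⬛🟦⬜🟩🟩🟦🟦❓❓❓
🟩⬛🟩🟩🟩⬜🟩🟩❓❓❓
❓❓❓🟫⬛🟩🟩🟩❓❓❓
❓❓❓❓❓❓❓❓❓❓❓

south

❓❓🟫⬜🟩⬛🟫🟫❓❓❓
🟦🟩⬜🟦🟩🟦⬜🟩❓❓❓
🟦🟩⬛🟦🟩🟫🟫🟩❓❓❓
🟦🟩⬜⬜⬜🟩⬜⬜❓❓❓
⬜🟩🟩🟩⬛⬜🟩🟩❓❓❓
🟩⬛⬜🟩⬛🔴🟩⬜❓❓❓
⬛⬛🟦⬜🟩🟩🟦🟦❓❓❓
🟩⬛🟩🟩🟩⬜🟩🟩❓❓❓
❓❓❓🟫⬛🟩🟩🟩❓❓❓
❓❓❓❓❓❓❓❓❓❓❓
❓❓❓❓❓❓❓❓❓❓❓

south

🟦🟩⬜🟦🟩🟦⬜🟩❓❓❓
🟦🟩⬛🟦🟩🟫🟫🟩❓❓❓
🟦🟩⬜⬜⬜🟩⬜⬜❓❓❓
⬜🟩🟩🟩⬛⬜🟩🟩❓❓❓
🟩⬛⬜🟩⬛🟫🟩⬜❓❓❓
⬛⬛🟦⬜🟩🔴🟦🟦❓❓❓
🟩⬛🟩🟩🟩⬜🟩🟩❓❓❓
❓❓❓🟫⬛🟩🟩🟩❓❓❓
❓❓❓❓❓❓❓❓❓❓❓
❓❓❓❓❓❓❓❓❓❓❓
❓❓❓❓❓❓❓❓❓❓❓

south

🟦🟩⬛🟦🟩🟫🟫🟩❓❓❓
🟦🟩⬜⬜⬜🟩⬜⬜❓❓❓
⬜🟩🟩🟩⬛⬜🟩🟩❓❓❓
🟩⬛⬜🟩⬛🟫🟩⬜❓❓❓
⬛⬛🟦⬜🟩🟩🟦🟦❓❓❓
🟩⬛🟩🟩🟩🔴🟩🟩❓❓❓
❓❓❓🟫⬛🟩🟩🟩❓❓❓
❓❓❓🟩🟩🟩🟦🟦❓❓❓
❓❓❓❓❓❓❓❓❓❓❓
❓❓❓❓❓❓❓❓❓❓❓
❓❓❓❓❓❓❓❓❓❓❓

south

🟦🟩⬜⬜⬜🟩⬜⬜❓❓❓
⬜🟩🟩🟩⬛⬜🟩🟩❓❓❓
🟩⬛⬜🟩⬛🟫🟩⬜❓❓❓
⬛⬛🟦⬜🟩🟩🟦🟦❓❓❓
🟩⬛🟩🟩🟩⬜🟩🟩❓❓❓
❓❓❓🟫⬛🔴🟩🟩❓❓❓
❓❓❓🟩🟩🟩🟦🟦❓❓❓
❓❓❓🟫🟩🟩🟫⬜❓❓❓
❓❓❓❓❓❓❓❓❓❓❓
❓❓❓❓❓❓❓❓❓❓❓
❓❓❓❓❓❓❓❓❓❓❓

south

⬜🟩🟩🟩⬛⬜🟩🟩❓❓❓
🟩⬛⬜🟩⬛🟫🟩⬜❓❓❓
⬛⬛🟦⬜🟩🟩🟦🟦❓❓❓
🟩⬛🟩🟩🟩⬜🟩🟩❓❓❓
❓❓❓🟫⬛🟩🟩🟩❓❓❓
❓❓❓🟩🟩🔴🟦🟦❓❓❓
❓❓❓🟫🟩🟩🟫⬜❓❓❓
❓❓❓⬛⬜🟫🟩🟫❓❓❓
❓❓❓❓❓❓❓❓❓❓❓
❓❓❓❓❓❓❓❓❓❓❓
❓❓❓❓❓❓❓❓❓❓❓

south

🟩⬛⬜🟩⬛🟫🟩⬜❓❓❓
⬛⬛🟦⬜🟩🟩🟦🟦❓❓❓
🟩⬛🟩🟩🟩⬜🟩🟩❓❓❓
❓❓❓🟫⬛🟩🟩🟩❓❓❓
❓❓❓🟩🟩🟩🟦🟦❓❓❓
❓❓❓🟫🟩🔴🟫⬜❓❓❓
❓❓❓⬛⬜🟫🟩🟫❓❓❓
❓❓❓🟩🟫⬜⬜🟩❓❓❓
❓❓❓❓❓❓❓❓❓❓❓
❓❓❓❓❓❓❓❓❓❓❓
❓❓❓❓❓❓❓❓❓❓❓

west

❓🟩⬛⬜🟩⬛🟫🟩⬜❓❓
❓⬛⬛🟦⬜🟩🟩🟦🟦❓❓
❓🟩⬛🟩🟩🟩⬜🟩🟩❓❓
❓❓❓🟩🟫⬛🟩🟩🟩❓❓
❓❓❓⬛🟩🟩🟩🟦🟦❓❓
❓❓❓⬜🟫🔴🟩🟫⬜❓❓
❓❓❓🟩⬛⬜🟫🟩🟫❓❓
❓❓❓🟩🟩🟫⬜⬜🟩❓❓
❓❓❓❓❓❓❓❓❓❓❓
❓❓❓❓❓❓❓❓❓❓❓
❓❓❓❓❓❓❓❓❓❓❓

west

❓❓🟩⬛⬜🟩⬛🟫🟩⬜❓
❓❓⬛⬛🟦⬜🟩🟩🟦🟦❓
❓❓🟩⬛🟩🟩🟩⬜🟩🟩❓
❓❓❓🟩🟩🟫⬛🟩🟩🟩❓
❓❓❓🟩⬛🟩🟩🟩🟦🟦❓
❓❓❓⬜⬜🔴🟩🟩🟫⬜❓
❓❓❓⬛🟩⬛⬜🟫🟩🟫❓
❓❓❓⬛🟩🟩🟫⬜⬜🟩❓
❓❓❓❓❓❓❓❓❓❓❓
❓❓❓❓❓❓❓❓❓❓❓
❓❓❓❓❓❓❓❓❓❓❓

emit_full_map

❓❓🟫⬜🟩⬛🟫🟫
🟦🟩⬜🟦🟩🟦⬜🟩
🟦🟩⬛🟦🟩🟫🟫🟩
🟦🟩⬜⬜⬜🟩⬜⬜
⬜🟩🟩🟩⬛⬜🟩🟩
🟩⬛⬜🟩⬛🟫🟩⬜
⬛⬛🟦⬜🟩🟩🟦🟦
🟩⬛🟩🟩🟩⬜🟩🟩
❓🟩🟩🟫⬛🟩🟩🟩
❓🟩⬛🟩🟩🟩🟦🟦
❓⬜⬜🔴🟩🟩🟫⬜
❓⬛🟩⬛⬜🟫🟩🟫
❓⬛🟩🟩🟫⬜⬜🟩


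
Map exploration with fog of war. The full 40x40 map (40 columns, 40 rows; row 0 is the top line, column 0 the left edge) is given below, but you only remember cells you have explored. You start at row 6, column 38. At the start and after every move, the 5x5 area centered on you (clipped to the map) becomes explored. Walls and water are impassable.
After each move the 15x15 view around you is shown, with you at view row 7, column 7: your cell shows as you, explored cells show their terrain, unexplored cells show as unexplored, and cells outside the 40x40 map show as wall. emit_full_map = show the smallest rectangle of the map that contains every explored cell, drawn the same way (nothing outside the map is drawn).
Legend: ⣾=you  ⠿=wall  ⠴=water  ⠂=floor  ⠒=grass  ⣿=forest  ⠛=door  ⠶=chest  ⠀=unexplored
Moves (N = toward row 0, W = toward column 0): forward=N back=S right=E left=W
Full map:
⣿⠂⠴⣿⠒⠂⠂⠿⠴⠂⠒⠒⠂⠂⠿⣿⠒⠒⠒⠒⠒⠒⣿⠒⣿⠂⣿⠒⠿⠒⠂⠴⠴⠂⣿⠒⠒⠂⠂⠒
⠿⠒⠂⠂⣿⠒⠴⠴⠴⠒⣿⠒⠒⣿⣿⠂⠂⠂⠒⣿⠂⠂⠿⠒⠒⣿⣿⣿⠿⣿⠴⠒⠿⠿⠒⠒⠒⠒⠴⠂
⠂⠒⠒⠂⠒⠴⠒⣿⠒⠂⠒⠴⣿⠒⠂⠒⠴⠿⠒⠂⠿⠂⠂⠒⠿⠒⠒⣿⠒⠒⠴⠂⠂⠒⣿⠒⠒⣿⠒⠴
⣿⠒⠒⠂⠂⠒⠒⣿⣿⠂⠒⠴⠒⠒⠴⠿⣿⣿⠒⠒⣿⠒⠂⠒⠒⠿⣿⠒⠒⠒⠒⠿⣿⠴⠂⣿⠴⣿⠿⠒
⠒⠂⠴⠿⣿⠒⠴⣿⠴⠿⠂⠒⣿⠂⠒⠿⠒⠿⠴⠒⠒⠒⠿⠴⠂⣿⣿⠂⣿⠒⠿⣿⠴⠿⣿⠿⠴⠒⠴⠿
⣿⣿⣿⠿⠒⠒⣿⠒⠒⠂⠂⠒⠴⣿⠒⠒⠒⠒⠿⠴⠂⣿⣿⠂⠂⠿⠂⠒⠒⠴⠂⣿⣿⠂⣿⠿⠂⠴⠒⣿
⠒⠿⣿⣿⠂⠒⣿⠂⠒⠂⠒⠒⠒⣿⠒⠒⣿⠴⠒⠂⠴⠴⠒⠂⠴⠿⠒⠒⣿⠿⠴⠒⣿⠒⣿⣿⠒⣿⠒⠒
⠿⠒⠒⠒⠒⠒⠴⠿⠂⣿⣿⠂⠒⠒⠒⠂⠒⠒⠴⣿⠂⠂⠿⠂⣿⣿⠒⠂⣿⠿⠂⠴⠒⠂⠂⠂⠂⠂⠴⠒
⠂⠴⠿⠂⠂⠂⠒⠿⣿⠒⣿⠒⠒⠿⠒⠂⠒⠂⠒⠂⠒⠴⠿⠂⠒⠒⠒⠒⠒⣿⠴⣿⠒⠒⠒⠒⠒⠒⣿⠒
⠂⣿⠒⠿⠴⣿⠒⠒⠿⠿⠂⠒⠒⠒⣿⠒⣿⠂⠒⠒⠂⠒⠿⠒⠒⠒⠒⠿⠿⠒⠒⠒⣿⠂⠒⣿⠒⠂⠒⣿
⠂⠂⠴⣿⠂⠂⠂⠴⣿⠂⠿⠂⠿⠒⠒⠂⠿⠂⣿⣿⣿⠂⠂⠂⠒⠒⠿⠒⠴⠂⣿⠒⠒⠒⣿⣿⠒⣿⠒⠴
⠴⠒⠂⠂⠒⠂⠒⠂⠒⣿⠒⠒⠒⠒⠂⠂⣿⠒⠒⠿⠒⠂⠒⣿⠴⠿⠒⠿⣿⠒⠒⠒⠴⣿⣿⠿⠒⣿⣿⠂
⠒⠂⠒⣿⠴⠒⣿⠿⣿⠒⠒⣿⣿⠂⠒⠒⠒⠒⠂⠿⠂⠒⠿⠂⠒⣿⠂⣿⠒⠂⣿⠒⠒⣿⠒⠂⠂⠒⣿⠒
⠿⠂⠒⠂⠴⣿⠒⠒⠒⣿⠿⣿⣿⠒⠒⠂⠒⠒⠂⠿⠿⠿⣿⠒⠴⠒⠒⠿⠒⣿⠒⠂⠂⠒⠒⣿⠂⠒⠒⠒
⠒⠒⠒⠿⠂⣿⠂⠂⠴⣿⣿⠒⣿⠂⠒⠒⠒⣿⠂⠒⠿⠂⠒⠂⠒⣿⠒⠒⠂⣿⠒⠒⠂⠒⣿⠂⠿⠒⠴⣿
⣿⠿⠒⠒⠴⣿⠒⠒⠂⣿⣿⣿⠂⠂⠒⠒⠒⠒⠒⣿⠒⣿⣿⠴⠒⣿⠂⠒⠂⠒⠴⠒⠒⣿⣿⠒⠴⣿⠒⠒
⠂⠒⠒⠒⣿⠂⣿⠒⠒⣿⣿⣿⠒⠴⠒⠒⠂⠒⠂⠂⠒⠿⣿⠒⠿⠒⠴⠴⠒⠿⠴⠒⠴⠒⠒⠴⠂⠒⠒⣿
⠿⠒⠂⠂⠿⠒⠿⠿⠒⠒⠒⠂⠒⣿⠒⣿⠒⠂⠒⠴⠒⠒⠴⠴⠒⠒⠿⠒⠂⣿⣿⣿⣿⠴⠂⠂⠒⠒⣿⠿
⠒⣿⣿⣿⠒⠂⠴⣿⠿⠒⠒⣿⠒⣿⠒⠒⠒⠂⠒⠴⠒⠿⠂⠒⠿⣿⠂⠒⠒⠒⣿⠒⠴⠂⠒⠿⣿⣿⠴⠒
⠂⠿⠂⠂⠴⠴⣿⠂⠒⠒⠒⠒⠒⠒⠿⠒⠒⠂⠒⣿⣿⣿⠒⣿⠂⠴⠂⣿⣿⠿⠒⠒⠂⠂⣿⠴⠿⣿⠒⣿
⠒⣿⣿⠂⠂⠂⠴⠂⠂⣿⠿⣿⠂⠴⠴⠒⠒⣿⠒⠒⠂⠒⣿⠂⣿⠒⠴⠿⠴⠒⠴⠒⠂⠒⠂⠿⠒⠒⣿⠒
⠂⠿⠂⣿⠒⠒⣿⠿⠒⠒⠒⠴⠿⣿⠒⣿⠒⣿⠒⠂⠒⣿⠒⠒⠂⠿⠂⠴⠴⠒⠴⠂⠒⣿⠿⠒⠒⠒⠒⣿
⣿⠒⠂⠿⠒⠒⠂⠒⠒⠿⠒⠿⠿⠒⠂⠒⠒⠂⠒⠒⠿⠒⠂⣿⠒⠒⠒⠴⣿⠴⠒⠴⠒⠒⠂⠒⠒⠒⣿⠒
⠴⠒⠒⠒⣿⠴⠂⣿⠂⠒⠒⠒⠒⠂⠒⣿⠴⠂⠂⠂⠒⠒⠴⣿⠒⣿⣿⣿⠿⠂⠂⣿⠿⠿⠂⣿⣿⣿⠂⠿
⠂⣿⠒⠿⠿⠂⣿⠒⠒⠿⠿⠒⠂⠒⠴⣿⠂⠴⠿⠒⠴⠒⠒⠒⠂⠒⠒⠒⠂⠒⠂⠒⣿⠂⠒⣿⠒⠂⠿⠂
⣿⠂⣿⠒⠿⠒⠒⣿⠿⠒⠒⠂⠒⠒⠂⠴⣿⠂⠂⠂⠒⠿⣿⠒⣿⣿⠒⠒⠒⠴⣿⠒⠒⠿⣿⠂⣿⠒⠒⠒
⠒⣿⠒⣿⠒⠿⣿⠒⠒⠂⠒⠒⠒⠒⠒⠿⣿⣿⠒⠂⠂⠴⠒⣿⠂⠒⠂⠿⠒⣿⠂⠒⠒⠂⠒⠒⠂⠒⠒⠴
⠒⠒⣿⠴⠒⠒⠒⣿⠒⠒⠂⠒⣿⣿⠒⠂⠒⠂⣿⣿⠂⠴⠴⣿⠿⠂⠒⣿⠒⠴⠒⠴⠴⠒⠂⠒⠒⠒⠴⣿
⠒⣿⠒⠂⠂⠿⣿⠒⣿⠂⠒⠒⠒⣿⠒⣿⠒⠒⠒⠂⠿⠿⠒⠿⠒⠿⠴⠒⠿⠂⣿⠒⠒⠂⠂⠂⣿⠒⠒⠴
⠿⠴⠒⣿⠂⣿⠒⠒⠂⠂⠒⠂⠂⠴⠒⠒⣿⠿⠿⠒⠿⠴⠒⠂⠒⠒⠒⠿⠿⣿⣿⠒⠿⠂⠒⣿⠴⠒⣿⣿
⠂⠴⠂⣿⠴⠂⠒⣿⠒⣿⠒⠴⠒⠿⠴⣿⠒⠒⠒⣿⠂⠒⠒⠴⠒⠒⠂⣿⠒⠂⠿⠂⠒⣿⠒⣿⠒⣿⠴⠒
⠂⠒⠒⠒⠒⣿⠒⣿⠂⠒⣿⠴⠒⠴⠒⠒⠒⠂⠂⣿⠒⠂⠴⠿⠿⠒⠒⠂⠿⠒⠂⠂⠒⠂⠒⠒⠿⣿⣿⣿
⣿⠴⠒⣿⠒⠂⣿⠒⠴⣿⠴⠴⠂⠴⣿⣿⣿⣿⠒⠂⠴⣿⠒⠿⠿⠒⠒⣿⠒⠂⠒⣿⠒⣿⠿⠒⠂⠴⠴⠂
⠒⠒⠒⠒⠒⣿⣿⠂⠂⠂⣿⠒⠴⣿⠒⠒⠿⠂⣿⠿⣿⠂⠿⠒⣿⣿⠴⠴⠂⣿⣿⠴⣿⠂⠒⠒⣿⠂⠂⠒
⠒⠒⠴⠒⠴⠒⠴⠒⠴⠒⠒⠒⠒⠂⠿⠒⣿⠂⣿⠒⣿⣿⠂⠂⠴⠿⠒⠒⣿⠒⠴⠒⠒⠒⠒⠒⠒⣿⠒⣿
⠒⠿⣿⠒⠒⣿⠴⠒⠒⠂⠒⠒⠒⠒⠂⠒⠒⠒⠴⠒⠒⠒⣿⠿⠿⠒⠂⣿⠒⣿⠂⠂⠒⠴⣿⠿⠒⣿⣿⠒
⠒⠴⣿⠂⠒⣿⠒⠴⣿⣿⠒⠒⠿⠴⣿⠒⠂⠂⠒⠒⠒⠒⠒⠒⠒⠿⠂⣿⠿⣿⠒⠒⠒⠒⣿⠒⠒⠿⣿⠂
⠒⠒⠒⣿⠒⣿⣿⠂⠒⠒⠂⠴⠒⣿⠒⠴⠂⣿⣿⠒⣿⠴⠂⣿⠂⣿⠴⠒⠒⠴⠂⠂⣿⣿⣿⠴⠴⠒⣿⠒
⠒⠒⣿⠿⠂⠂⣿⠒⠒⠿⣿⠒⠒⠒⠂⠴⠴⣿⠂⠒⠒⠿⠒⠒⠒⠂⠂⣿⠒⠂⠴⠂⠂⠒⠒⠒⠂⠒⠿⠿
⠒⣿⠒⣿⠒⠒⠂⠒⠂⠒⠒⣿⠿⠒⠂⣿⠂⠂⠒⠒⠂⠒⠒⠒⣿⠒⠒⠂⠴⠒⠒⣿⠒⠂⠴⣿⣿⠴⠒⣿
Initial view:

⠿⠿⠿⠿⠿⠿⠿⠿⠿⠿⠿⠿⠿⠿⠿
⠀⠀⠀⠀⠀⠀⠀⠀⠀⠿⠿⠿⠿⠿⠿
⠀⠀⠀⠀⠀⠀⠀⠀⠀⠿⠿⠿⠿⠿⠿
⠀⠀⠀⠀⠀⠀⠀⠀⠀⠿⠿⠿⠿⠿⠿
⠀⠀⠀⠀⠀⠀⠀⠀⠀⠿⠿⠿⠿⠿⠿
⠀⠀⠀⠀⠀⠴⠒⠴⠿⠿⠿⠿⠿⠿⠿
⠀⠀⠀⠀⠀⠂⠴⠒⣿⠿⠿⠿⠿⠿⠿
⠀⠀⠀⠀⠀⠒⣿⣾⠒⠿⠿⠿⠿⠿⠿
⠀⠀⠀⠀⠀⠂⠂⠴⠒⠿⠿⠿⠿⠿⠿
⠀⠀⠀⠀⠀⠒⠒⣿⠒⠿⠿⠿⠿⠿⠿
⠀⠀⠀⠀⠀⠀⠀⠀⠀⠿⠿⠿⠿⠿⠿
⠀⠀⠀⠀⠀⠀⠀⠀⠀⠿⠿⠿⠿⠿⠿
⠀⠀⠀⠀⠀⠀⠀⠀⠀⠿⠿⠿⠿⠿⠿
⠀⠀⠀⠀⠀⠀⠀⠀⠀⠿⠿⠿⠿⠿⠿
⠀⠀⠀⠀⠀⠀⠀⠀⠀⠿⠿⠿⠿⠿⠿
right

⠿⠿⠿⠿⠿⠿⠿⠿⠿⠿⠿⠿⠿⠿⠿
⠀⠀⠀⠀⠀⠀⠀⠀⠿⠿⠿⠿⠿⠿⠿
⠀⠀⠀⠀⠀⠀⠀⠀⠿⠿⠿⠿⠿⠿⠿
⠀⠀⠀⠀⠀⠀⠀⠀⠿⠿⠿⠿⠿⠿⠿
⠀⠀⠀⠀⠀⠀⠀⠀⠿⠿⠿⠿⠿⠿⠿
⠀⠀⠀⠀⠴⠒⠴⠿⠿⠿⠿⠿⠿⠿⠿
⠀⠀⠀⠀⠂⠴⠒⣿⠿⠿⠿⠿⠿⠿⠿
⠀⠀⠀⠀⠒⣿⠒⣾⠿⠿⠿⠿⠿⠿⠿
⠀⠀⠀⠀⠂⠂⠴⠒⠿⠿⠿⠿⠿⠿⠿
⠀⠀⠀⠀⠒⠒⣿⠒⠿⠿⠿⠿⠿⠿⠿
⠀⠀⠀⠀⠀⠀⠀⠀⠿⠿⠿⠿⠿⠿⠿
⠀⠀⠀⠀⠀⠀⠀⠀⠿⠿⠿⠿⠿⠿⠿
⠀⠀⠀⠀⠀⠀⠀⠀⠿⠿⠿⠿⠿⠿⠿
⠀⠀⠀⠀⠀⠀⠀⠀⠿⠿⠿⠿⠿⠿⠿
⠀⠀⠀⠀⠀⠀⠀⠀⠿⠿⠿⠿⠿⠿⠿

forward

⠿⠿⠿⠿⠿⠿⠿⠿⠿⠿⠿⠿⠿⠿⠿
⠿⠿⠿⠿⠿⠿⠿⠿⠿⠿⠿⠿⠿⠿⠿
⠀⠀⠀⠀⠀⠀⠀⠀⠿⠿⠿⠿⠿⠿⠿
⠀⠀⠀⠀⠀⠀⠀⠀⠿⠿⠿⠿⠿⠿⠿
⠀⠀⠀⠀⠀⠀⠀⠀⠿⠿⠿⠿⠿⠿⠿
⠀⠀⠀⠀⠀⣿⠿⠒⠿⠿⠿⠿⠿⠿⠿
⠀⠀⠀⠀⠴⠒⠴⠿⠿⠿⠿⠿⠿⠿⠿
⠀⠀⠀⠀⠂⠴⠒⣾⠿⠿⠿⠿⠿⠿⠿
⠀⠀⠀⠀⠒⣿⠒⠒⠿⠿⠿⠿⠿⠿⠿
⠀⠀⠀⠀⠂⠂⠴⠒⠿⠿⠿⠿⠿⠿⠿
⠀⠀⠀⠀⠒⠒⣿⠒⠿⠿⠿⠿⠿⠿⠿
⠀⠀⠀⠀⠀⠀⠀⠀⠿⠿⠿⠿⠿⠿⠿
⠀⠀⠀⠀⠀⠀⠀⠀⠿⠿⠿⠿⠿⠿⠿
⠀⠀⠀⠀⠀⠀⠀⠀⠿⠿⠿⠿⠿⠿⠿
⠀⠀⠀⠀⠀⠀⠀⠀⠿⠿⠿⠿⠿⠿⠿

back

⠿⠿⠿⠿⠿⠿⠿⠿⠿⠿⠿⠿⠿⠿⠿
⠀⠀⠀⠀⠀⠀⠀⠀⠿⠿⠿⠿⠿⠿⠿
⠀⠀⠀⠀⠀⠀⠀⠀⠿⠿⠿⠿⠿⠿⠿
⠀⠀⠀⠀⠀⠀⠀⠀⠿⠿⠿⠿⠿⠿⠿
⠀⠀⠀⠀⠀⣿⠿⠒⠿⠿⠿⠿⠿⠿⠿
⠀⠀⠀⠀⠴⠒⠴⠿⠿⠿⠿⠿⠿⠿⠿
⠀⠀⠀⠀⠂⠴⠒⣿⠿⠿⠿⠿⠿⠿⠿
⠀⠀⠀⠀⠒⣿⠒⣾⠿⠿⠿⠿⠿⠿⠿
⠀⠀⠀⠀⠂⠂⠴⠒⠿⠿⠿⠿⠿⠿⠿
⠀⠀⠀⠀⠒⠒⣿⠒⠿⠿⠿⠿⠿⠿⠿
⠀⠀⠀⠀⠀⠀⠀⠀⠿⠿⠿⠿⠿⠿⠿
⠀⠀⠀⠀⠀⠀⠀⠀⠿⠿⠿⠿⠿⠿⠿
⠀⠀⠀⠀⠀⠀⠀⠀⠿⠿⠿⠿⠿⠿⠿
⠀⠀⠀⠀⠀⠀⠀⠀⠿⠿⠿⠿⠿⠿⠿
⠀⠀⠀⠀⠀⠀⠀⠀⠿⠿⠿⠿⠿⠿⠿

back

⠀⠀⠀⠀⠀⠀⠀⠀⠿⠿⠿⠿⠿⠿⠿
⠀⠀⠀⠀⠀⠀⠀⠀⠿⠿⠿⠿⠿⠿⠿
⠀⠀⠀⠀⠀⠀⠀⠀⠿⠿⠿⠿⠿⠿⠿
⠀⠀⠀⠀⠀⣿⠿⠒⠿⠿⠿⠿⠿⠿⠿
⠀⠀⠀⠀⠴⠒⠴⠿⠿⠿⠿⠿⠿⠿⠿
⠀⠀⠀⠀⠂⠴⠒⣿⠿⠿⠿⠿⠿⠿⠿
⠀⠀⠀⠀⠒⣿⠒⠒⠿⠿⠿⠿⠿⠿⠿
⠀⠀⠀⠀⠂⠂⠴⣾⠿⠿⠿⠿⠿⠿⠿
⠀⠀⠀⠀⠒⠒⣿⠒⠿⠿⠿⠿⠿⠿⠿
⠀⠀⠀⠀⠀⠂⠒⣿⠿⠿⠿⠿⠿⠿⠿
⠀⠀⠀⠀⠀⠀⠀⠀⠿⠿⠿⠿⠿⠿⠿
⠀⠀⠀⠀⠀⠀⠀⠀⠿⠿⠿⠿⠿⠿⠿
⠀⠀⠀⠀⠀⠀⠀⠀⠿⠿⠿⠿⠿⠿⠿
⠀⠀⠀⠀⠀⠀⠀⠀⠿⠿⠿⠿⠿⠿⠿
⠀⠀⠀⠀⠀⠀⠀⠀⠿⠿⠿⠿⠿⠿⠿

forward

⠿⠿⠿⠿⠿⠿⠿⠿⠿⠿⠿⠿⠿⠿⠿
⠀⠀⠀⠀⠀⠀⠀⠀⠿⠿⠿⠿⠿⠿⠿
⠀⠀⠀⠀⠀⠀⠀⠀⠿⠿⠿⠿⠿⠿⠿
⠀⠀⠀⠀⠀⠀⠀⠀⠿⠿⠿⠿⠿⠿⠿
⠀⠀⠀⠀⠀⣿⠿⠒⠿⠿⠿⠿⠿⠿⠿
⠀⠀⠀⠀⠴⠒⠴⠿⠿⠿⠿⠿⠿⠿⠿
⠀⠀⠀⠀⠂⠴⠒⣿⠿⠿⠿⠿⠿⠿⠿
⠀⠀⠀⠀⠒⣿⠒⣾⠿⠿⠿⠿⠿⠿⠿
⠀⠀⠀⠀⠂⠂⠴⠒⠿⠿⠿⠿⠿⠿⠿
⠀⠀⠀⠀⠒⠒⣿⠒⠿⠿⠿⠿⠿⠿⠿
⠀⠀⠀⠀⠀⠂⠒⣿⠿⠿⠿⠿⠿⠿⠿
⠀⠀⠀⠀⠀⠀⠀⠀⠿⠿⠿⠿⠿⠿⠿
⠀⠀⠀⠀⠀⠀⠀⠀⠿⠿⠿⠿⠿⠿⠿
⠀⠀⠀⠀⠀⠀⠀⠀⠿⠿⠿⠿⠿⠿⠿
⠀⠀⠀⠀⠀⠀⠀⠀⠿⠿⠿⠿⠿⠿⠿

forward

⠿⠿⠿⠿⠿⠿⠿⠿⠿⠿⠿⠿⠿⠿⠿
⠿⠿⠿⠿⠿⠿⠿⠿⠿⠿⠿⠿⠿⠿⠿
⠀⠀⠀⠀⠀⠀⠀⠀⠿⠿⠿⠿⠿⠿⠿
⠀⠀⠀⠀⠀⠀⠀⠀⠿⠿⠿⠿⠿⠿⠿
⠀⠀⠀⠀⠀⠀⠀⠀⠿⠿⠿⠿⠿⠿⠿
⠀⠀⠀⠀⠀⣿⠿⠒⠿⠿⠿⠿⠿⠿⠿
⠀⠀⠀⠀⠴⠒⠴⠿⠿⠿⠿⠿⠿⠿⠿
⠀⠀⠀⠀⠂⠴⠒⣾⠿⠿⠿⠿⠿⠿⠿
⠀⠀⠀⠀⠒⣿⠒⠒⠿⠿⠿⠿⠿⠿⠿
⠀⠀⠀⠀⠂⠂⠴⠒⠿⠿⠿⠿⠿⠿⠿
⠀⠀⠀⠀⠒⠒⣿⠒⠿⠿⠿⠿⠿⠿⠿
⠀⠀⠀⠀⠀⠂⠒⣿⠿⠿⠿⠿⠿⠿⠿
⠀⠀⠀⠀⠀⠀⠀⠀⠿⠿⠿⠿⠿⠿⠿
⠀⠀⠀⠀⠀⠀⠀⠀⠿⠿⠿⠿⠿⠿⠿
⠀⠀⠀⠀⠀⠀⠀⠀⠿⠿⠿⠿⠿⠿⠿

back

⠿⠿⠿⠿⠿⠿⠿⠿⠿⠿⠿⠿⠿⠿⠿
⠀⠀⠀⠀⠀⠀⠀⠀⠿⠿⠿⠿⠿⠿⠿
⠀⠀⠀⠀⠀⠀⠀⠀⠿⠿⠿⠿⠿⠿⠿
⠀⠀⠀⠀⠀⠀⠀⠀⠿⠿⠿⠿⠿⠿⠿
⠀⠀⠀⠀⠀⣿⠿⠒⠿⠿⠿⠿⠿⠿⠿
⠀⠀⠀⠀⠴⠒⠴⠿⠿⠿⠿⠿⠿⠿⠿
⠀⠀⠀⠀⠂⠴⠒⣿⠿⠿⠿⠿⠿⠿⠿
⠀⠀⠀⠀⠒⣿⠒⣾⠿⠿⠿⠿⠿⠿⠿
⠀⠀⠀⠀⠂⠂⠴⠒⠿⠿⠿⠿⠿⠿⠿
⠀⠀⠀⠀⠒⠒⣿⠒⠿⠿⠿⠿⠿⠿⠿
⠀⠀⠀⠀⠀⠂⠒⣿⠿⠿⠿⠿⠿⠿⠿
⠀⠀⠀⠀⠀⠀⠀⠀⠿⠿⠿⠿⠿⠿⠿
⠀⠀⠀⠀⠀⠀⠀⠀⠿⠿⠿⠿⠿⠿⠿
⠀⠀⠀⠀⠀⠀⠀⠀⠿⠿⠿⠿⠿⠿⠿
⠀⠀⠀⠀⠀⠀⠀⠀⠿⠿⠿⠿⠿⠿⠿

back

⠀⠀⠀⠀⠀⠀⠀⠀⠿⠿⠿⠿⠿⠿⠿
⠀⠀⠀⠀⠀⠀⠀⠀⠿⠿⠿⠿⠿⠿⠿
⠀⠀⠀⠀⠀⠀⠀⠀⠿⠿⠿⠿⠿⠿⠿
⠀⠀⠀⠀⠀⣿⠿⠒⠿⠿⠿⠿⠿⠿⠿
⠀⠀⠀⠀⠴⠒⠴⠿⠿⠿⠿⠿⠿⠿⠿
⠀⠀⠀⠀⠂⠴⠒⣿⠿⠿⠿⠿⠿⠿⠿
⠀⠀⠀⠀⠒⣿⠒⠒⠿⠿⠿⠿⠿⠿⠿
⠀⠀⠀⠀⠂⠂⠴⣾⠿⠿⠿⠿⠿⠿⠿
⠀⠀⠀⠀⠒⠒⣿⠒⠿⠿⠿⠿⠿⠿⠿
⠀⠀⠀⠀⠀⠂⠒⣿⠿⠿⠿⠿⠿⠿⠿
⠀⠀⠀⠀⠀⠀⠀⠀⠿⠿⠿⠿⠿⠿⠿
⠀⠀⠀⠀⠀⠀⠀⠀⠿⠿⠿⠿⠿⠿⠿
⠀⠀⠀⠀⠀⠀⠀⠀⠿⠿⠿⠿⠿⠿⠿
⠀⠀⠀⠀⠀⠀⠀⠀⠿⠿⠿⠿⠿⠿⠿
⠀⠀⠀⠀⠀⠀⠀⠀⠿⠿⠿⠿⠿⠿⠿

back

⠀⠀⠀⠀⠀⠀⠀⠀⠿⠿⠿⠿⠿⠿⠿
⠀⠀⠀⠀⠀⠀⠀⠀⠿⠿⠿⠿⠿⠿⠿
⠀⠀⠀⠀⠀⣿⠿⠒⠿⠿⠿⠿⠿⠿⠿
⠀⠀⠀⠀⠴⠒⠴⠿⠿⠿⠿⠿⠿⠿⠿
⠀⠀⠀⠀⠂⠴⠒⣿⠿⠿⠿⠿⠿⠿⠿
⠀⠀⠀⠀⠒⣿⠒⠒⠿⠿⠿⠿⠿⠿⠿
⠀⠀⠀⠀⠂⠂⠴⠒⠿⠿⠿⠿⠿⠿⠿
⠀⠀⠀⠀⠒⠒⣿⣾⠿⠿⠿⠿⠿⠿⠿
⠀⠀⠀⠀⠀⠂⠒⣿⠿⠿⠿⠿⠿⠿⠿
⠀⠀⠀⠀⠀⣿⠒⠴⠿⠿⠿⠿⠿⠿⠿
⠀⠀⠀⠀⠀⠀⠀⠀⠿⠿⠿⠿⠿⠿⠿
⠀⠀⠀⠀⠀⠀⠀⠀⠿⠿⠿⠿⠿⠿⠿
⠀⠀⠀⠀⠀⠀⠀⠀⠿⠿⠿⠿⠿⠿⠿
⠀⠀⠀⠀⠀⠀⠀⠀⠿⠿⠿⠿⠿⠿⠿
⠀⠀⠀⠀⠀⠀⠀⠀⠿⠿⠿⠿⠿⠿⠿

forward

⠀⠀⠀⠀⠀⠀⠀⠀⠿⠿⠿⠿⠿⠿⠿
⠀⠀⠀⠀⠀⠀⠀⠀⠿⠿⠿⠿⠿⠿⠿
⠀⠀⠀⠀⠀⠀⠀⠀⠿⠿⠿⠿⠿⠿⠿
⠀⠀⠀⠀⠀⣿⠿⠒⠿⠿⠿⠿⠿⠿⠿
⠀⠀⠀⠀⠴⠒⠴⠿⠿⠿⠿⠿⠿⠿⠿
⠀⠀⠀⠀⠂⠴⠒⣿⠿⠿⠿⠿⠿⠿⠿
⠀⠀⠀⠀⠒⣿⠒⠒⠿⠿⠿⠿⠿⠿⠿
⠀⠀⠀⠀⠂⠂⠴⣾⠿⠿⠿⠿⠿⠿⠿
⠀⠀⠀⠀⠒⠒⣿⠒⠿⠿⠿⠿⠿⠿⠿
⠀⠀⠀⠀⠀⠂⠒⣿⠿⠿⠿⠿⠿⠿⠿
⠀⠀⠀⠀⠀⣿⠒⠴⠿⠿⠿⠿⠿⠿⠿
⠀⠀⠀⠀⠀⠀⠀⠀⠿⠿⠿⠿⠿⠿⠿
⠀⠀⠀⠀⠀⠀⠀⠀⠿⠿⠿⠿⠿⠿⠿
⠀⠀⠀⠀⠀⠀⠀⠀⠿⠿⠿⠿⠿⠿⠿
⠀⠀⠀⠀⠀⠀⠀⠀⠿⠿⠿⠿⠿⠿⠿

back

⠀⠀⠀⠀⠀⠀⠀⠀⠿⠿⠿⠿⠿⠿⠿
⠀⠀⠀⠀⠀⠀⠀⠀⠿⠿⠿⠿⠿⠿⠿
⠀⠀⠀⠀⠀⣿⠿⠒⠿⠿⠿⠿⠿⠿⠿
⠀⠀⠀⠀⠴⠒⠴⠿⠿⠿⠿⠿⠿⠿⠿
⠀⠀⠀⠀⠂⠴⠒⣿⠿⠿⠿⠿⠿⠿⠿
⠀⠀⠀⠀⠒⣿⠒⠒⠿⠿⠿⠿⠿⠿⠿
⠀⠀⠀⠀⠂⠂⠴⠒⠿⠿⠿⠿⠿⠿⠿
⠀⠀⠀⠀⠒⠒⣿⣾⠿⠿⠿⠿⠿⠿⠿
⠀⠀⠀⠀⠀⠂⠒⣿⠿⠿⠿⠿⠿⠿⠿
⠀⠀⠀⠀⠀⣿⠒⠴⠿⠿⠿⠿⠿⠿⠿
⠀⠀⠀⠀⠀⠀⠀⠀⠿⠿⠿⠿⠿⠿⠿
⠀⠀⠀⠀⠀⠀⠀⠀⠿⠿⠿⠿⠿⠿⠿
⠀⠀⠀⠀⠀⠀⠀⠀⠿⠿⠿⠿⠿⠿⠿
⠀⠀⠀⠀⠀⠀⠀⠀⠿⠿⠿⠿⠿⠿⠿
⠀⠀⠀⠀⠀⠀⠀⠀⠿⠿⠿⠿⠿⠿⠿

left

⠀⠀⠀⠀⠀⠀⠀⠀⠀⠿⠿⠿⠿⠿⠿
⠀⠀⠀⠀⠀⠀⠀⠀⠀⠿⠿⠿⠿⠿⠿
⠀⠀⠀⠀⠀⠀⣿⠿⠒⠿⠿⠿⠿⠿⠿
⠀⠀⠀⠀⠀⠴⠒⠴⠿⠿⠿⠿⠿⠿⠿
⠀⠀⠀⠀⠀⠂⠴⠒⣿⠿⠿⠿⠿⠿⠿
⠀⠀⠀⠀⠀⠒⣿⠒⠒⠿⠿⠿⠿⠿⠿
⠀⠀⠀⠀⠀⠂⠂⠴⠒⠿⠿⠿⠿⠿⠿
⠀⠀⠀⠀⠀⠒⠒⣾⠒⠿⠿⠿⠿⠿⠿
⠀⠀⠀⠀⠀⠒⠂⠒⣿⠿⠿⠿⠿⠿⠿
⠀⠀⠀⠀⠀⠒⣿⠒⠴⠿⠿⠿⠿⠿⠿
⠀⠀⠀⠀⠀⠀⠀⠀⠀⠿⠿⠿⠿⠿⠿
⠀⠀⠀⠀⠀⠀⠀⠀⠀⠿⠿⠿⠿⠿⠿
⠀⠀⠀⠀⠀⠀⠀⠀⠀⠿⠿⠿⠿⠿⠿
⠀⠀⠀⠀⠀⠀⠀⠀⠀⠿⠿⠿⠿⠿⠿
⠀⠀⠀⠀⠀⠀⠀⠀⠀⠿⠿⠿⠿⠿⠿

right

⠀⠀⠀⠀⠀⠀⠀⠀⠿⠿⠿⠿⠿⠿⠿
⠀⠀⠀⠀⠀⠀⠀⠀⠿⠿⠿⠿⠿⠿⠿
⠀⠀⠀⠀⠀⣿⠿⠒⠿⠿⠿⠿⠿⠿⠿
⠀⠀⠀⠀⠴⠒⠴⠿⠿⠿⠿⠿⠿⠿⠿
⠀⠀⠀⠀⠂⠴⠒⣿⠿⠿⠿⠿⠿⠿⠿
⠀⠀⠀⠀⠒⣿⠒⠒⠿⠿⠿⠿⠿⠿⠿
⠀⠀⠀⠀⠂⠂⠴⠒⠿⠿⠿⠿⠿⠿⠿
⠀⠀⠀⠀⠒⠒⣿⣾⠿⠿⠿⠿⠿⠿⠿
⠀⠀⠀⠀⠒⠂⠒⣿⠿⠿⠿⠿⠿⠿⠿
⠀⠀⠀⠀⠒⣿⠒⠴⠿⠿⠿⠿⠿⠿⠿
⠀⠀⠀⠀⠀⠀⠀⠀⠿⠿⠿⠿⠿⠿⠿
⠀⠀⠀⠀⠀⠀⠀⠀⠿⠿⠿⠿⠿⠿⠿
⠀⠀⠀⠀⠀⠀⠀⠀⠿⠿⠿⠿⠿⠿⠿
⠀⠀⠀⠀⠀⠀⠀⠀⠿⠿⠿⠿⠿⠿⠿
⠀⠀⠀⠀⠀⠀⠀⠀⠿⠿⠿⠿⠿⠿⠿

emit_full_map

⠀⣿⠿⠒
⠴⠒⠴⠿
⠂⠴⠒⣿
⠒⣿⠒⠒
⠂⠂⠴⠒
⠒⠒⣿⣾
⠒⠂⠒⣿
⠒⣿⠒⠴

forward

⠀⠀⠀⠀⠀⠀⠀⠀⠿⠿⠿⠿⠿⠿⠿
⠀⠀⠀⠀⠀⠀⠀⠀⠿⠿⠿⠿⠿⠿⠿
⠀⠀⠀⠀⠀⠀⠀⠀⠿⠿⠿⠿⠿⠿⠿
⠀⠀⠀⠀⠀⣿⠿⠒⠿⠿⠿⠿⠿⠿⠿
⠀⠀⠀⠀⠴⠒⠴⠿⠿⠿⠿⠿⠿⠿⠿
⠀⠀⠀⠀⠂⠴⠒⣿⠿⠿⠿⠿⠿⠿⠿
⠀⠀⠀⠀⠒⣿⠒⠒⠿⠿⠿⠿⠿⠿⠿
⠀⠀⠀⠀⠂⠂⠴⣾⠿⠿⠿⠿⠿⠿⠿
⠀⠀⠀⠀⠒⠒⣿⠒⠿⠿⠿⠿⠿⠿⠿
⠀⠀⠀⠀⠒⠂⠒⣿⠿⠿⠿⠿⠿⠿⠿
⠀⠀⠀⠀⠒⣿⠒⠴⠿⠿⠿⠿⠿⠿⠿
⠀⠀⠀⠀⠀⠀⠀⠀⠿⠿⠿⠿⠿⠿⠿
⠀⠀⠀⠀⠀⠀⠀⠀⠿⠿⠿⠿⠿⠿⠿
⠀⠀⠀⠀⠀⠀⠀⠀⠿⠿⠿⠿⠿⠿⠿
⠀⠀⠀⠀⠀⠀⠀⠀⠿⠿⠿⠿⠿⠿⠿

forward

⠿⠿⠿⠿⠿⠿⠿⠿⠿⠿⠿⠿⠿⠿⠿
⠀⠀⠀⠀⠀⠀⠀⠀⠿⠿⠿⠿⠿⠿⠿
⠀⠀⠀⠀⠀⠀⠀⠀⠿⠿⠿⠿⠿⠿⠿
⠀⠀⠀⠀⠀⠀⠀⠀⠿⠿⠿⠿⠿⠿⠿
⠀⠀⠀⠀⠀⣿⠿⠒⠿⠿⠿⠿⠿⠿⠿
⠀⠀⠀⠀⠴⠒⠴⠿⠿⠿⠿⠿⠿⠿⠿
⠀⠀⠀⠀⠂⠴⠒⣿⠿⠿⠿⠿⠿⠿⠿
⠀⠀⠀⠀⠒⣿⠒⣾⠿⠿⠿⠿⠿⠿⠿
⠀⠀⠀⠀⠂⠂⠴⠒⠿⠿⠿⠿⠿⠿⠿
⠀⠀⠀⠀⠒⠒⣿⠒⠿⠿⠿⠿⠿⠿⠿
⠀⠀⠀⠀⠒⠂⠒⣿⠿⠿⠿⠿⠿⠿⠿
⠀⠀⠀⠀⠒⣿⠒⠴⠿⠿⠿⠿⠿⠿⠿
⠀⠀⠀⠀⠀⠀⠀⠀⠿⠿⠿⠿⠿⠿⠿
⠀⠀⠀⠀⠀⠀⠀⠀⠿⠿⠿⠿⠿⠿⠿
⠀⠀⠀⠀⠀⠀⠀⠀⠿⠿⠿⠿⠿⠿⠿

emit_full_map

⠀⣿⠿⠒
⠴⠒⠴⠿
⠂⠴⠒⣿
⠒⣿⠒⣾
⠂⠂⠴⠒
⠒⠒⣿⠒
⠒⠂⠒⣿
⠒⣿⠒⠴
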